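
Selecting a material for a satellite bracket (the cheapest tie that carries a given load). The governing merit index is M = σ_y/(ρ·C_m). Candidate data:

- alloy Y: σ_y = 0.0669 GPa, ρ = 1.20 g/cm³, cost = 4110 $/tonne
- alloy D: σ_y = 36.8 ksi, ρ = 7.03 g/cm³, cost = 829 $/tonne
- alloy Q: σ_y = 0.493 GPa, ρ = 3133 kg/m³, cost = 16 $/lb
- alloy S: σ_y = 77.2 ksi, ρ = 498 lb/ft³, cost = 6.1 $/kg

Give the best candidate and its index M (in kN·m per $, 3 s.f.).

After converting to SI:
  alloy Y: σ_y = 66.90 MPa, ρ = 1200 kg/m³, cost = 4.110 $/kg
  alloy D: σ_y = 253.7 MPa, ρ = 7030 kg/m³, cost = 0.8290 $/kg
  alloy Q: σ_y = 493.0 MPa, ρ = 3133 kg/m³, cost = 35.27 $/kg
  alloy S: σ_y = 532.3 MPa, ρ = 7977 kg/m³, cost = 6.100 $/kg
  alloy D: M = 43.5 kN·m per $
  alloy Y: M = 13.6 kN·m per $
  alloy S: M = 10.9 kN·m per $
  alloy Q: M = 4.46 kN·m per $
Alloy D has the largest M.

alloy D, M = 43.5 kN·m per $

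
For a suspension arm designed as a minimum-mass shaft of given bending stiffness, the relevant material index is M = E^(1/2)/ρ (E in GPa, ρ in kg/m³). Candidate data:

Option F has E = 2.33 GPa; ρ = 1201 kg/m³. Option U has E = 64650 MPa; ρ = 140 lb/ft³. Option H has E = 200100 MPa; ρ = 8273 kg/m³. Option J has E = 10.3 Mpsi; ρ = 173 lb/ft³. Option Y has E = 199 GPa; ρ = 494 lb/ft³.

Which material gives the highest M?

option U

Putting every candidate on a common basis:
  option F: E = 2.330 GPa, ρ = 1201 kg/m³
  option U: E = 64.65 GPa, ρ = 2243 kg/m³
  option H: E = 200.1 GPa, ρ = 8273 kg/m³
  option J: E = 71.02 GPa, ρ = 2771 kg/m³
  option Y: E = 199.0 GPa, ρ = 7913 kg/m³
  option U: M = 3.59×10⁻³
  option J: M = 3.04×10⁻³
  option Y: M = 1.78×10⁻³
  option H: M = 1.71×10⁻³
  option F: M = 1.27×10⁻³
Option U ranks first.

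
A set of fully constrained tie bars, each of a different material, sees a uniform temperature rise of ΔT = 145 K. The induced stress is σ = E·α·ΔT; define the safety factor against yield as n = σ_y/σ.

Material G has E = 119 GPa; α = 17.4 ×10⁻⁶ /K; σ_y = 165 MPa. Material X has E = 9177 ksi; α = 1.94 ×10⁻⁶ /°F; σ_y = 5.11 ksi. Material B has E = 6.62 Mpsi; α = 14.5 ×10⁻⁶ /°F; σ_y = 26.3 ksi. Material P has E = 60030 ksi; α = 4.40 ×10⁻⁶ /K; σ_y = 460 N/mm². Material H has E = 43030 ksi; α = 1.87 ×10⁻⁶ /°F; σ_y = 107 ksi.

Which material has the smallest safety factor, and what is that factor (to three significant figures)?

With everything in SI (GPa, ×10⁻⁶/K, MPa):
  material G: E = 119.0, α = 17.4, σ_y = 165.0 → σ = 300 MPa, n = 0.550
  material X: E = 63.27, α = 3.49, σ_y = 35.23 → σ = 32.0 MPa, n = 1.10
  material B: E = 45.64, α = 26.1, σ_y = 181.3 → σ = 173 MPa, n = 1.05
  material P: E = 413.9, α = 4.40, σ_y = 460.0 → σ = 264 MPa, n = 1.74
  material H: E = 296.7, α = 3.37, σ_y = 737.7 → σ = 145 MPa, n = 5.09
The minimum is material G at n = 0.550.

material G, n = 0.550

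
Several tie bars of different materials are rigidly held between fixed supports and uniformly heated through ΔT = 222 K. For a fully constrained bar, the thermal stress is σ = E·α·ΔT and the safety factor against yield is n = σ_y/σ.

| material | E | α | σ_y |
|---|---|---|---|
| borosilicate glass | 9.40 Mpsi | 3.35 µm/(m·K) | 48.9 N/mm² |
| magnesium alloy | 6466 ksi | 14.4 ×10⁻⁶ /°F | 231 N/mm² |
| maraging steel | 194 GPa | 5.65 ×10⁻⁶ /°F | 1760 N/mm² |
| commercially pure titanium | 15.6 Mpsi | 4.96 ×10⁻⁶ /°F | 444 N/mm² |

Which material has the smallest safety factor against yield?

magnesium alloy

In consistent units (E in GPa, α in ×10⁻⁶/K, σ_y in MPa):
  borosilicate glass: E = 64.81, α = 3.35, σ_y = 48.90 → σ = 48.2 MPa, n = 1.01
  magnesium alloy: E = 44.58, α = 25.9, σ_y = 231.0 → σ = 257 MPa, n = 0.900
  maraging steel: E = 194.0, α = 10.2, σ_y = 1760 → σ = 438 MPa, n = 4.02
  commercially pure titanium: E = 107.6, α = 8.93, σ_y = 444.0 → σ = 213 MPa, n = 2.08
Magnesium alloy has the lowest safety factor, n = 0.900.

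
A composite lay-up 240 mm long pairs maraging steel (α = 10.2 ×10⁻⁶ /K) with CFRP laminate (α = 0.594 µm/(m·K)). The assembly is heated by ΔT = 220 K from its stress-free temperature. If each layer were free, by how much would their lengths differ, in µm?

507 µm

Δα = |10.2 − 0.594|×10⁻⁶/K = 9.61×10⁻⁶/K.
ΔL_mismatch = Δα·L·ΔT = 9.61×10⁻⁶ × 240.0 mm × 220.0 K = 507 µm.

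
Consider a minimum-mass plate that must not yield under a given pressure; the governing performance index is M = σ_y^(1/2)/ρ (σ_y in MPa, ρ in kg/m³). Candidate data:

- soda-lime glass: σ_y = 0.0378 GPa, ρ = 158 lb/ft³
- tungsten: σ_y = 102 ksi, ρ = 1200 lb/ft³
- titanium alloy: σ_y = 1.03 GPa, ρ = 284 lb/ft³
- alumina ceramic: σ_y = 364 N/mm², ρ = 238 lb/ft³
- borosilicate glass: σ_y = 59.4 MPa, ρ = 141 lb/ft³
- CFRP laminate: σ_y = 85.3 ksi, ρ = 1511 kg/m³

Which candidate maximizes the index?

CFRP laminate

Putting every candidate on a common basis:
  soda-lime glass: σ_y = 37.80 MPa, ρ = 2531 kg/m³
  tungsten: σ_y = 703.3 MPa, ρ = 19220 kg/m³
  titanium alloy: σ_y = 1030 MPa, ρ = 4549 kg/m³
  alumina ceramic: σ_y = 364.0 MPa, ρ = 3812 kg/m³
  borosilicate glass: σ_y = 59.40 MPa, ρ = 2259 kg/m³
  CFRP laminate: σ_y = 588.1 MPa, ρ = 1511 kg/m³
  CFRP laminate: M = 16.0×10⁻³
  titanium alloy: M = 7.05×10⁻³
  alumina ceramic: M = 5.00×10⁻³
  borosilicate glass: M = 3.41×10⁻³
  soda-lime glass: M = 2.43×10⁻³
  tungsten: M = 1.38×10⁻³
The maximum is for CFRP laminate.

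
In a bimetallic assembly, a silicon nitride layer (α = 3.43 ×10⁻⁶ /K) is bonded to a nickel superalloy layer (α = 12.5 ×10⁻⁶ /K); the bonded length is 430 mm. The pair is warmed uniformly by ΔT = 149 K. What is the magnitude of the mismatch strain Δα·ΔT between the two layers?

1.35×10⁻³

Δα = |3.43 − 12.5|×10⁻⁶/K = 9.07×10⁻⁶/K.
Mismatch strain = Δα·ΔT = 9.07×10⁻⁶ × 149.0 = 1.35×10⁻³.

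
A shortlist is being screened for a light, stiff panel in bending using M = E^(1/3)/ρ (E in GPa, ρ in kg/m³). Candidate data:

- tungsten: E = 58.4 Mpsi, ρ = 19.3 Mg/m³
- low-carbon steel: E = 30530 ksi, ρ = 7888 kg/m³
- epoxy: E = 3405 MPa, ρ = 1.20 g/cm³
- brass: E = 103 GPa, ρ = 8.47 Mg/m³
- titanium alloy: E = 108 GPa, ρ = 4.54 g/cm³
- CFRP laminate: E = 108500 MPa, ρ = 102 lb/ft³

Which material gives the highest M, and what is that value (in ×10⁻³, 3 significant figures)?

In SI units:
  tungsten: E = 402.7 GPa, ρ = 19300 kg/m³
  low-carbon steel: E = 210.5 GPa, ρ = 7888 kg/m³
  epoxy: E = 3.405 GPa, ρ = 1200 kg/m³
  brass: E = 103.0 GPa, ρ = 8470 kg/m³
  titanium alloy: E = 108.0 GPa, ρ = 4540 kg/m³
  CFRP laminate: E = 108.5 GPa, ρ = 1634 kg/m³
  CFRP laminate: M = 2.92×10⁻³
  epoxy: M = 1.25×10⁻³
  titanium alloy: M = 1.05×10⁻³
  low-carbon steel: M = 0.754×10⁻³
  brass: M = 0.553×10⁻³
  tungsten: M = 0.383×10⁻³
The maximum is for CFRP laminate.

CFRP laminate, M = 2.92×10⁻³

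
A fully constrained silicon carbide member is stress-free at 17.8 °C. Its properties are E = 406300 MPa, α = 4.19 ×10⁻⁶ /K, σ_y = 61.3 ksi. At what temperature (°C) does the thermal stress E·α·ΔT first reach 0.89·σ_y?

239 °C

E = 406300 MPa = 406.3 GPa.
σ_y = 61.3 ksi = 422.6 MPa.
E·α·ΔT = 376.2 MPa ⇒ ΔT = 376.2 / (406.3×10³ × 4.19×10⁻⁶) = 221.0 K.
T = 17.8 + 221.0 = 238.8 °C.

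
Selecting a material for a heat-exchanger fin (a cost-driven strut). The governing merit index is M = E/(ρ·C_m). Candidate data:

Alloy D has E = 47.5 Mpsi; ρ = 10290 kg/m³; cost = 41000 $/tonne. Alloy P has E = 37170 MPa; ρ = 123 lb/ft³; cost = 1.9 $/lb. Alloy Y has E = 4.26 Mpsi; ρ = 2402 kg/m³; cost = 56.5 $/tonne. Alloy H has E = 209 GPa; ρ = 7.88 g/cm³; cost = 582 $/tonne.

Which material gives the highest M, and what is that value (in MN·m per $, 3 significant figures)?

alloy Y, M = 216 MN·m per $

In SI units:
  alloy D: E = 327.5 GPa, ρ = 10290 kg/m³, cost = 41.00 $/kg
  alloy P: E = 37.17 GPa, ρ = 1970 kg/m³, cost = 4.189 $/kg
  alloy Y: E = 29.37 GPa, ρ = 2402 kg/m³, cost = 0.05650 $/kg
  alloy H: E = 209.0 GPa, ρ = 7880 kg/m³, cost = 0.5820 $/kg
  alloy Y: M = 216 MN·m per $
  alloy H: M = 45.6 MN·m per $
  alloy P: M = 4.50 MN·m per $
  alloy D: M = 0.776 MN·m per $
Alloy Y has the largest M.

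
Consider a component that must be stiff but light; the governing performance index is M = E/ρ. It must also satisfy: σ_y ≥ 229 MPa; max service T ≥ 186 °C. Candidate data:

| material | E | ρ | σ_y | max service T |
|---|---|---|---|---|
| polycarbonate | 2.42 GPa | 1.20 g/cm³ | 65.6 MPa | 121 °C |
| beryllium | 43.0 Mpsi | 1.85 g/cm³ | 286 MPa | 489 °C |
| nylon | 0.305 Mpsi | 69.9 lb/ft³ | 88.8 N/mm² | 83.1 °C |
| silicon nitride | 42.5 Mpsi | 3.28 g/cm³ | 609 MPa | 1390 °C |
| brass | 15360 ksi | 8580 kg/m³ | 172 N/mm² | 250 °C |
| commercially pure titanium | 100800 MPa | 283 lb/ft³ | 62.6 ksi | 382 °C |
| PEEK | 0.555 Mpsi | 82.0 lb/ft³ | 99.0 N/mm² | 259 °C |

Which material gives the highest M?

beryllium

Screen on constraints: σ_y ≥ 229 MPa; max service T ≥ 186 °C. Survivors: beryllium, silicon nitride, commercially pure titanium.
Putting every candidate on a common basis:
  beryllium: E = 296.5 GPa, ρ = 1850 kg/m³
  silicon nitride: E = 293.0 GPa, ρ = 3280 kg/m³
  commercially pure titanium: E = 100.8 GPa, ρ = 4533 kg/m³
  beryllium: M = 160 MN·m/kg
  silicon nitride: M = 89.3 MN·m/kg
  commercially pure titanium: M = 22.2 MN·m/kg
Beryllium ranks first.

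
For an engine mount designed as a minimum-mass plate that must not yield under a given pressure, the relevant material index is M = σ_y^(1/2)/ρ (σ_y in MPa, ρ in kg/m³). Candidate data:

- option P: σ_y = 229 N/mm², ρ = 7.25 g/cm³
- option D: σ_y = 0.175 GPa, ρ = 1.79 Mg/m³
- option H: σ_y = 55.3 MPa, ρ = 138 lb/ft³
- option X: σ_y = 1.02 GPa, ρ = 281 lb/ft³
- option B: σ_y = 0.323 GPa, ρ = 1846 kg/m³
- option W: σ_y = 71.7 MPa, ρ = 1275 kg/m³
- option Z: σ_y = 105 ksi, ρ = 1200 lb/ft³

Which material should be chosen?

option B

In SI units:
  option P: σ_y = 229.0 MPa, ρ = 7250 kg/m³
  option D: σ_y = 175.0 MPa, ρ = 1790 kg/m³
  option H: σ_y = 55.30 MPa, ρ = 2211 kg/m³
  option X: σ_y = 1020 MPa, ρ = 4501 kg/m³
  option B: σ_y = 323.0 MPa, ρ = 1846 kg/m³
  option W: σ_y = 71.70 MPa, ρ = 1275 kg/m³
  option Z: σ_y = 723.9 MPa, ρ = 19220 kg/m³
  option B: M = 9.74×10⁻³
  option D: M = 7.39×10⁻³
  option X: M = 7.10×10⁻³
  option W: M = 6.64×10⁻³
  option H: M = 3.36×10⁻³
  option P: M = 2.09×10⁻³
  option Z: M = 1.40×10⁻³
Highest index: option B.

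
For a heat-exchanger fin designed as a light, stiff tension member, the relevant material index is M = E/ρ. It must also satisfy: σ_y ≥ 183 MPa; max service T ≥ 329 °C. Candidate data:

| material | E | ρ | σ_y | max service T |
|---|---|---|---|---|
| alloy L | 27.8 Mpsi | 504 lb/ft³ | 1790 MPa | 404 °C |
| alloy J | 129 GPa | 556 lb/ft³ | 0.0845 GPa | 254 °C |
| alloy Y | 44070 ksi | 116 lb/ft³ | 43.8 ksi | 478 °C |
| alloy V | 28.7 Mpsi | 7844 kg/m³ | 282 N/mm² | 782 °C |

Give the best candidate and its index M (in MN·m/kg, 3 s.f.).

Screen on constraints: σ_y ≥ 183 MPa; max service T ≥ 329 °C. Survivors: alloy L, alloy Y, alloy V.
Convert each candidate to consistent units, then evaluate M:
  alloy L: E = 191.7 GPa, ρ = 8073 kg/m³
  alloy Y: E = 303.9 GPa, ρ = 1858 kg/m³
  alloy V: E = 197.9 GPa, ρ = 7844 kg/m³
  alloy Y: M = 164 MN·m/kg
  alloy V: M = 25.2 MN·m/kg
  alloy L: M = 23.7 MN·m/kg
Highest index: alloy Y.

alloy Y, M = 164 MN·m/kg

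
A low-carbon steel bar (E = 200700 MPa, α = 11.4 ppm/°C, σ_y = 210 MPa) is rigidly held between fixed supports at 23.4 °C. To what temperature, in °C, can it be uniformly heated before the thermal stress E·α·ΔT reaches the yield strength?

E = 200700 MPa = 200.7 GPa.
E·α·ΔT = 210.0 MPa ⇒ ΔT = 210.0 / (200.7×10³ × 11.4×10⁻⁶) = 91.78 K.
T = 23.4 + 91.78 = 115.2 °C.

115 °C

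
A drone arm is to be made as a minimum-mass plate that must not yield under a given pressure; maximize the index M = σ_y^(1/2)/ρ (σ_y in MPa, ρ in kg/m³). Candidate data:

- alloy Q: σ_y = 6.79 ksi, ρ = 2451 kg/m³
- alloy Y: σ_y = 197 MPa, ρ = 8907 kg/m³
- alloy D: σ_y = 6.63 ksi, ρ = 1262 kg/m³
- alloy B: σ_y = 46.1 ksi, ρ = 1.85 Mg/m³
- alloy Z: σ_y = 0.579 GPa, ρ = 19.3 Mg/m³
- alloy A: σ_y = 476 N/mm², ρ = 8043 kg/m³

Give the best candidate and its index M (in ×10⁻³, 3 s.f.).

Putting every candidate on a common basis:
  alloy Q: σ_y = 46.82 MPa, ρ = 2451 kg/m³
  alloy Y: σ_y = 197.0 MPa, ρ = 8907 kg/m³
  alloy D: σ_y = 45.71 MPa, ρ = 1262 kg/m³
  alloy B: σ_y = 317.8 MPa, ρ = 1850 kg/m³
  alloy Z: σ_y = 579.0 MPa, ρ = 19300 kg/m³
  alloy A: σ_y = 476.0 MPa, ρ = 8043 kg/m³
  alloy B: M = 9.64×10⁻³
  alloy D: M = 5.36×10⁻³
  alloy Q: M = 2.79×10⁻³
  alloy A: M = 2.71×10⁻³
  alloy Y: M = 1.58×10⁻³
  alloy Z: M = 1.25×10⁻³
The maximum is for alloy B.

alloy B, M = 9.64×10⁻³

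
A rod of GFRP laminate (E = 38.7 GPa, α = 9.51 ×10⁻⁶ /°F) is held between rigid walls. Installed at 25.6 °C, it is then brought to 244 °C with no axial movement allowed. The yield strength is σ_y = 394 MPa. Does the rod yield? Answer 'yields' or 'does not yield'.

α = 9.51×10⁻⁶/°F × 9/5 = 17.1×10⁻⁶/K.
ΔT = 218.4 K. Constrained thermal stress σ = E·α·ΔT = 38.70×10³ MPa × 17.1×10⁻⁶ × 218.4 = 145 MPa (compressive).
Compare to σ_y = 394 MPa: σ < σ_y, so it does not yield.

does not yield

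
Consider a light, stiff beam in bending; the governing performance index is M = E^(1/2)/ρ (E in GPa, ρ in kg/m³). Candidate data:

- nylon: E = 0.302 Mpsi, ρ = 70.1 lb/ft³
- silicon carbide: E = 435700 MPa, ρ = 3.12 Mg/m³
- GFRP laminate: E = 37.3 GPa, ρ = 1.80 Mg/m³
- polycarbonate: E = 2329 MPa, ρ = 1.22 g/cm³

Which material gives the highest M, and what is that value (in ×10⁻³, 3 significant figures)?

silicon carbide, M = 6.69×10⁻³

Putting every candidate on a common basis:
  nylon: E = 2.082 GPa, ρ = 1123 kg/m³
  silicon carbide: E = 435.7 GPa, ρ = 3120 kg/m³
  GFRP laminate: E = 37.30 GPa, ρ = 1800 kg/m³
  polycarbonate: E = 2.329 GPa, ρ = 1220 kg/m³
  silicon carbide: M = 6.69×10⁻³
  GFRP laminate: M = 3.39×10⁻³
  nylon: M = 1.29×10⁻³
  polycarbonate: M = 1.25×10⁻³
Silicon carbide has the largest M.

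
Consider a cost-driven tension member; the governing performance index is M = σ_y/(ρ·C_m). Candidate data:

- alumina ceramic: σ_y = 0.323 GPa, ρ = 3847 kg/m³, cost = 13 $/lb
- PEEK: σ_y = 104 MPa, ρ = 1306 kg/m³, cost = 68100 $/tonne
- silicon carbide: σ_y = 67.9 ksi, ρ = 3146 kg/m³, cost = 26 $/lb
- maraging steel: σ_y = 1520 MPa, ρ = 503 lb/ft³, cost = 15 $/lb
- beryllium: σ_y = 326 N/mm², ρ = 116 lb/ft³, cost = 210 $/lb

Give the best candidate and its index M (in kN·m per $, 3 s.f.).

Putting every candidate on a common basis:
  alumina ceramic: σ_y = 323.0 MPa, ρ = 3847 kg/m³, cost = 28.66 $/kg
  PEEK: σ_y = 104.0 MPa, ρ = 1306 kg/m³, cost = 68.10 $/kg
  silicon carbide: σ_y = 468.2 MPa, ρ = 3146 kg/m³, cost = 57.32 $/kg
  maraging steel: σ_y = 1520 MPa, ρ = 8057 kg/m³, cost = 33.07 $/kg
  beryllium: σ_y = 326.0 MPa, ρ = 1858 kg/m³, cost = 463.0 $/kg
  maraging steel: M = 5.70 kN·m per $
  alumina ceramic: M = 2.93 kN·m per $
  silicon carbide: M = 2.60 kN·m per $
  PEEK: M = 1.17 kN·m per $
  beryllium: M = 0.379 kN·m per $
Maraging steel ranks first.

maraging steel, M = 5.70 kN·m per $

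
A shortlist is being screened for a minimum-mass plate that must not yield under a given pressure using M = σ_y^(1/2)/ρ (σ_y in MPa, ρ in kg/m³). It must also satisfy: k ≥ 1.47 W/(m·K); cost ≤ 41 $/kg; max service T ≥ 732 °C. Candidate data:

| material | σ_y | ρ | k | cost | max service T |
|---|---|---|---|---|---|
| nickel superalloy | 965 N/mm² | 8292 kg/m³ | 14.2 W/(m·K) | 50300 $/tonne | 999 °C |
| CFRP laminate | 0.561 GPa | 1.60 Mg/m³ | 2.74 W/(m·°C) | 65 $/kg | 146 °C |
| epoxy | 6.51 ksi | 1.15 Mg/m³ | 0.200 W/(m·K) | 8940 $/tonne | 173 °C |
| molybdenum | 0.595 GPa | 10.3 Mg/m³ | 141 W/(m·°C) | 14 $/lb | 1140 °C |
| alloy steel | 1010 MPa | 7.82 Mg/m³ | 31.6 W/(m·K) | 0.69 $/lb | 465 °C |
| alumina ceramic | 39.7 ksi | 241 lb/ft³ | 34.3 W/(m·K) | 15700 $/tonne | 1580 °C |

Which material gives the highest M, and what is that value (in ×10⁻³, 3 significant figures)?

Screen on constraints: k ≥ 1.47 W/(m·K); cost ≤ 41 $/kg; max service T ≥ 732 °C. Survivors: molybdenum, alumina ceramic.
Convert each candidate to consistent units, then evaluate M:
  molybdenum: σ_y = 595.0 MPa, ρ = 10300 kg/m³
  alumina ceramic: σ_y = 273.7 MPa, ρ = 3860 kg/m³
  alumina ceramic: M = 4.29×10⁻³
  molybdenum: M = 2.37×10⁻³
The maximum is for alumina ceramic.

alumina ceramic, M = 4.29×10⁻³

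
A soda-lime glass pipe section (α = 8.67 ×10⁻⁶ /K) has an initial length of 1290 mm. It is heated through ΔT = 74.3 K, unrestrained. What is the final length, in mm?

ΔL = α·L₀·ΔT = 8.67×10⁻⁶ × 1290 mm × 74.30 K = 0.831 mm.
L = L₀ + ΔL = 1290 + 0.831 = 1290.8 mm.

1290.8 mm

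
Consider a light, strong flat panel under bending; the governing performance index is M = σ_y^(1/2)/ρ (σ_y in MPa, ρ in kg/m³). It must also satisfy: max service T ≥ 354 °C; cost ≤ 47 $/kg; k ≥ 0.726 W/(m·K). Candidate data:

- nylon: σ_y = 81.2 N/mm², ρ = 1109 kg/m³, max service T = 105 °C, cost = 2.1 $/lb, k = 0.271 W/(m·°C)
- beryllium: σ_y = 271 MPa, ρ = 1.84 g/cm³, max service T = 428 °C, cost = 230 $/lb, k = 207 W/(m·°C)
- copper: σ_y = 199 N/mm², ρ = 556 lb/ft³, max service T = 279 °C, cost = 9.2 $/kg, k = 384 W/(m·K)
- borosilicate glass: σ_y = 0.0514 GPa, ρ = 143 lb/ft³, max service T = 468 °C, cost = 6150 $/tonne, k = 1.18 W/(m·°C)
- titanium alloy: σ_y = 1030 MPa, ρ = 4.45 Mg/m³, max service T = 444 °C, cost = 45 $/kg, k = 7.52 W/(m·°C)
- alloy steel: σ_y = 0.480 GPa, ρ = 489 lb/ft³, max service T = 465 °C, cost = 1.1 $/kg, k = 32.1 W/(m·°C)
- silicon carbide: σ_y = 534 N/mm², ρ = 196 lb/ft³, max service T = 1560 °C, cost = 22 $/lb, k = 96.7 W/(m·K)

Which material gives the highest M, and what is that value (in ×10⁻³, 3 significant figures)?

Screen on constraints: max service T ≥ 354 °C; cost ≤ 47 $/kg; k ≥ 0.726 W/(m·K). Survivors: borosilicate glass, titanium alloy, alloy steel.
Putting every candidate on a common basis:
  borosilicate glass: σ_y = 51.40 MPa, ρ = 2291 kg/m³
  titanium alloy: σ_y = 1030 MPa, ρ = 4450 kg/m³
  alloy steel: σ_y = 480.0 MPa, ρ = 7833 kg/m³
  titanium alloy: M = 7.21×10⁻³
  borosilicate glass: M = 3.13×10⁻³
  alloy steel: M = 2.80×10⁻³
Highest index: titanium alloy.

titanium alloy, M = 7.21×10⁻³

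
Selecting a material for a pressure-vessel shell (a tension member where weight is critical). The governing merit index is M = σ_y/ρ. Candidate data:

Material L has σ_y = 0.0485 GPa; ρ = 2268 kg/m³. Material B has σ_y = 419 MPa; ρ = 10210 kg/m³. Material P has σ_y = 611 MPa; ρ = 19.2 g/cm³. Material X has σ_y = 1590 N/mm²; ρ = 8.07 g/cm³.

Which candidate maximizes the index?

After converting to SI:
  material L: σ_y = 48.50 MPa, ρ = 2268 kg/m³
  material B: σ_y = 419.0 MPa, ρ = 10210 kg/m³
  material P: σ_y = 611.0 MPa, ρ = 19200 kg/m³
  material X: σ_y = 1590 MPa, ρ = 8070 kg/m³
  material X: M = 197 kN·m/kg
  material B: M = 41.0 kN·m/kg
  material P: M = 31.8 kN·m/kg
  material L: M = 21.4 kN·m/kg
Highest index: material X.

material X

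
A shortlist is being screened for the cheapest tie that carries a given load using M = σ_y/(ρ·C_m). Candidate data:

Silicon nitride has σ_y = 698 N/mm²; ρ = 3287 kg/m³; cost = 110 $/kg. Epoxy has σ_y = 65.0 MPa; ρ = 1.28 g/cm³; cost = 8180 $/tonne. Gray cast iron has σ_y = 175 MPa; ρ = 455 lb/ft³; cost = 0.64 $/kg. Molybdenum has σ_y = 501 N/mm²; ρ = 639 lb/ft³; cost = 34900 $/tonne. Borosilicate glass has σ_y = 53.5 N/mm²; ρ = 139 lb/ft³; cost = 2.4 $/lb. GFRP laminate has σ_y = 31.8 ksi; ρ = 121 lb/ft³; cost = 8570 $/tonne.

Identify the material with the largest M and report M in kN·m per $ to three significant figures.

Putting every candidate on a common basis:
  silicon nitride: σ_y = 698.0 MPa, ρ = 3287 kg/m³, cost = 110.0 $/kg
  epoxy: σ_y = 65.00 MPa, ρ = 1280 kg/m³, cost = 8.180 $/kg
  gray cast iron: σ_y = 175.0 MPa, ρ = 7288 kg/m³, cost = 0.6400 $/kg
  molybdenum: σ_y = 501.0 MPa, ρ = 10240 kg/m³, cost = 34.90 $/kg
  borosilicate glass: σ_y = 53.50 MPa, ρ = 2227 kg/m³, cost = 5.291 $/kg
  GFRP laminate: σ_y = 219.3 MPa, ρ = 1938 kg/m³, cost = 8.570 $/kg
  gray cast iron: M = 37.5 kN·m per $
  GFRP laminate: M = 13.2 kN·m per $
  epoxy: M = 6.21 kN·m per $
  borosilicate glass: M = 4.54 kN·m per $
  silicon nitride: M = 1.93 kN·m per $
  molybdenum: M = 1.40 kN·m per $
The maximum is for gray cast iron.

gray cast iron, M = 37.5 kN·m per $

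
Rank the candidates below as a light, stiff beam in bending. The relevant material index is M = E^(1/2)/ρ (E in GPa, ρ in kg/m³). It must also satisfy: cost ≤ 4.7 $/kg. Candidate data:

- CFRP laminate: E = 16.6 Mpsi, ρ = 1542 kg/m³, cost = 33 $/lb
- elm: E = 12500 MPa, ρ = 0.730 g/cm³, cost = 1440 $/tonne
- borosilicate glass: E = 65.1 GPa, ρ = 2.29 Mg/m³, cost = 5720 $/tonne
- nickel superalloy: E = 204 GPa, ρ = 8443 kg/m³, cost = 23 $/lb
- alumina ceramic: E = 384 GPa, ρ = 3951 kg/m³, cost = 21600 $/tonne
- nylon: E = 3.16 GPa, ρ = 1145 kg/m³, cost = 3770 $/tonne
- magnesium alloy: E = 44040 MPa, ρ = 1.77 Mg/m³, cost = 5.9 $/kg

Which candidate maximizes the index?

Screen on constraints: cost ≤ 4.7 $/kg. Survivors: elm, nylon.
Convert each candidate to consistent units, then evaluate M:
  elm: E = 12.50 GPa, ρ = 730.0 kg/m³
  nylon: E = 3.160 GPa, ρ = 1145 kg/m³
  elm: M = 4.84×10⁻³
  nylon: M = 1.55×10⁻³
The maximum is for elm.

elm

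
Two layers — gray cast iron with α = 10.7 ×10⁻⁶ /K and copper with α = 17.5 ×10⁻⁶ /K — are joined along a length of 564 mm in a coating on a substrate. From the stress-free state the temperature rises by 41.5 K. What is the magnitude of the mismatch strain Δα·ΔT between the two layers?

2.82×10⁻⁴

Δα = |10.7 − 17.5|×10⁻⁶/K = 6.80×10⁻⁶/K.
Mismatch strain = Δα·ΔT = 6.80×10⁻⁶ × 41.5 = 2.82×10⁻⁴.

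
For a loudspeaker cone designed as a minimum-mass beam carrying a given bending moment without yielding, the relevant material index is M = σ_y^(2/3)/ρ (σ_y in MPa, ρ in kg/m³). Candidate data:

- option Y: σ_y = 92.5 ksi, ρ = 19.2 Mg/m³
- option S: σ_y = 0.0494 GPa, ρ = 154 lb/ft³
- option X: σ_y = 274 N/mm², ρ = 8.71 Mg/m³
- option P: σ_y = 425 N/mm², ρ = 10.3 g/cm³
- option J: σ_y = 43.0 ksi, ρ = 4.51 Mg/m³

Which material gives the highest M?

option J

Putting every candidate on a common basis:
  option Y: σ_y = 637.8 MPa, ρ = 19200 kg/m³
  option S: σ_y = 49.40 MPa, ρ = 2467 kg/m³
  option X: σ_y = 274.0 MPa, ρ = 8710 kg/m³
  option P: σ_y = 425.0 MPa, ρ = 10300 kg/m³
  option J: σ_y = 296.5 MPa, ρ = 4510 kg/m³
  option J: M = 9.86×10⁻³
  option P: M = 5.49×10⁻³
  option S: M = 5.46×10⁻³
  option X: M = 4.84×10⁻³
  option Y: M = 3.86×10⁻³
The maximum is for option J.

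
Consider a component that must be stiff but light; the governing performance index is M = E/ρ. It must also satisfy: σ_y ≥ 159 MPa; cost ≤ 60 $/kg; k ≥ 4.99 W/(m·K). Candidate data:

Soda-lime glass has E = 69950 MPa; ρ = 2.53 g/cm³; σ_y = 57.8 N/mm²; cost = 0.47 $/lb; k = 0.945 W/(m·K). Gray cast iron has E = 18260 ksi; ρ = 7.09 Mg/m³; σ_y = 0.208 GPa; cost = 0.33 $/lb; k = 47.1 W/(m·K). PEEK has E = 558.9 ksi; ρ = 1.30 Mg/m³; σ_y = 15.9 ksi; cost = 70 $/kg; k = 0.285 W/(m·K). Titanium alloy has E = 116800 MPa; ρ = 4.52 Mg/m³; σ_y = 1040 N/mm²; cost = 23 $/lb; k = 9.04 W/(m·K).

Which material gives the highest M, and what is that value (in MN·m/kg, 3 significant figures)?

Screen on constraints: σ_y ≥ 159 MPa; cost ≤ 60 $/kg; k ≥ 4.99 W/(m·K). Survivors: gray cast iron, titanium alloy.
Putting every candidate on a common basis:
  gray cast iron: E = 125.9 GPa, ρ = 7090 kg/m³
  titanium alloy: E = 116.8 GPa, ρ = 4520 kg/m³
  titanium alloy: M = 25.8 MN·m/kg
  gray cast iron: M = 17.8 MN·m/kg
Titanium alloy ranks first.

titanium alloy, M = 25.8 MN·m/kg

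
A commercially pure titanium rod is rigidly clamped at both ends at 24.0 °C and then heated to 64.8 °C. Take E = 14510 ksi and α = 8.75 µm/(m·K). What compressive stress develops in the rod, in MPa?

E = 14510 ksi = 100.0 GPa.
ΔT = 40.80 K. Constrained thermal stress σ = E·α·ΔT = 100.0×10³ MPa × 8.75×10⁻⁶ × 40.80 = 35.7 MPa (compressive).

35.7 MPa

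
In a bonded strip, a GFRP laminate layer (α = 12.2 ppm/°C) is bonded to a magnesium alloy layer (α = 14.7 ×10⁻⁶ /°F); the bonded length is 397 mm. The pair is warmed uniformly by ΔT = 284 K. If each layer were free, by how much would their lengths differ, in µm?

1610 µm

magnesium alloy: α = 14.7×10⁻⁶/°F × 9/5 = 26.5×10⁻⁶/K.
Δα = |12.2 − 26.5|×10⁻⁶/K = 14.3×10⁻⁶/K.
ΔL_mismatch = Δα·L·ΔT = 14.3×10⁻⁶ × 397.0 mm × 284.0 K = 1610 µm.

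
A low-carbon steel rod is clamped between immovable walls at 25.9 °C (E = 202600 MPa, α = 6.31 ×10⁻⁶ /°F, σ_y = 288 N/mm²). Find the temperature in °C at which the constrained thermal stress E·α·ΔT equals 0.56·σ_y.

E = 202600 MPa = 202.6 GPa.
α = 6.31×10⁻⁶/°F × 9/5 = 11.4×10⁻⁶/K.
σ_y = 288 N/mm² = 288.0 MPa.
E·α·ΔT = 161.3 MPa ⇒ ΔT = 161.3 / (202.6×10³ × 11.4×10⁻⁶) = 70.09 K.
T = 25.9 + 70.09 = 95.99 °C.

96.0 °C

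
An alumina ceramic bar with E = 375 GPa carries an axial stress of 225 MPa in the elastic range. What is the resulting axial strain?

ε = σ/E = 225 / 375000 = 6.00×10⁻⁴.

6.00×10⁻⁴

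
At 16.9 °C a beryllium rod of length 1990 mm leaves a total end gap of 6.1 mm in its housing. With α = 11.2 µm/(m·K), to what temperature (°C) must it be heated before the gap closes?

291 °C

α·L₀·ΔT = 6.1 mm ⇒ ΔT = 6.1 / (11.2×10⁻⁶ × 1990.0) = 273.7 K.
T = 16.9 + 273.7 = 290.6 °C.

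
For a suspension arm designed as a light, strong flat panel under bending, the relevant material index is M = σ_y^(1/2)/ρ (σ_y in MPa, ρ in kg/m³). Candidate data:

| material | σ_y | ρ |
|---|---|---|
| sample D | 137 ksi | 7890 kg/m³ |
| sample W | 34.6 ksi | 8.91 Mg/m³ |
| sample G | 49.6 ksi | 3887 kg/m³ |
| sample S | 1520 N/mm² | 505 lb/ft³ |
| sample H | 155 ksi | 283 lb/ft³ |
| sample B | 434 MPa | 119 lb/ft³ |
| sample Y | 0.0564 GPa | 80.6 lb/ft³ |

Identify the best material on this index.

Putting every candidate on a common basis:
  sample D: σ_y = 944.6 MPa, ρ = 7890 kg/m³
  sample W: σ_y = 238.6 MPa, ρ = 8910 kg/m³
  sample G: σ_y = 342.0 MPa, ρ = 3887 kg/m³
  sample S: σ_y = 1520 MPa, ρ = 8089 kg/m³
  sample H: σ_y = 1069 MPa, ρ = 4533 kg/m³
  sample B: σ_y = 434.0 MPa, ρ = 1906 kg/m³
  sample Y: σ_y = 56.40 MPa, ρ = 1291 kg/m³
  sample B: M = 10.9×10⁻³
  sample H: M = 7.21×10⁻³
  sample Y: M = 5.82×10⁻³
  sample S: M = 4.82×10⁻³
  sample G: M = 4.76×10⁻³
  sample D: M = 3.90×10⁻³
  sample W: M = 1.73×10⁻³
Sample B has the largest M.

sample B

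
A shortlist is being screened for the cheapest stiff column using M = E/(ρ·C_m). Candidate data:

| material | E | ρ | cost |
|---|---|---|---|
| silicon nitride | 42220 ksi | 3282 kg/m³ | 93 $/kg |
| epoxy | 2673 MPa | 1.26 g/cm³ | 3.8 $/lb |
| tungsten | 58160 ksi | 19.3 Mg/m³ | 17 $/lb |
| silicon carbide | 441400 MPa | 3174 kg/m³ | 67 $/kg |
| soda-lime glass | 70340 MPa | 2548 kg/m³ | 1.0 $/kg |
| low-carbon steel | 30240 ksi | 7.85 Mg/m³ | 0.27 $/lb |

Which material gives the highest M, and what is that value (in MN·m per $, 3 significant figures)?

Convert each candidate to consistent units, then evaluate M:
  silicon nitride: E = 291.1 GPa, ρ = 3282 kg/m³, cost = 93.00 $/kg
  epoxy: E = 2.673 GPa, ρ = 1260 kg/m³, cost = 8.377 $/kg
  tungsten: E = 401.0 GPa, ρ = 19300 kg/m³, cost = 37.48 $/kg
  silicon carbide: E = 441.4 GPa, ρ = 3174 kg/m³, cost = 67.00 $/kg
  soda-lime glass: E = 70.34 GPa, ρ = 2548 kg/m³, cost = 1.000 $/kg
  low-carbon steel: E = 208.5 GPa, ρ = 7850 kg/m³, cost = 0.5952 $/kg
  low-carbon steel: M = 44.6 MN·m per $
  soda-lime glass: M = 27.6 MN·m per $
  silicon carbide: M = 2.08 MN·m per $
  silicon nitride: M = 0.954 MN·m per $
  tungsten: M = 0.554 MN·m per $
  epoxy: M = 0.253 MN·m per $
Low-carbon steel has the largest M.

low-carbon steel, M = 44.6 MN·m per $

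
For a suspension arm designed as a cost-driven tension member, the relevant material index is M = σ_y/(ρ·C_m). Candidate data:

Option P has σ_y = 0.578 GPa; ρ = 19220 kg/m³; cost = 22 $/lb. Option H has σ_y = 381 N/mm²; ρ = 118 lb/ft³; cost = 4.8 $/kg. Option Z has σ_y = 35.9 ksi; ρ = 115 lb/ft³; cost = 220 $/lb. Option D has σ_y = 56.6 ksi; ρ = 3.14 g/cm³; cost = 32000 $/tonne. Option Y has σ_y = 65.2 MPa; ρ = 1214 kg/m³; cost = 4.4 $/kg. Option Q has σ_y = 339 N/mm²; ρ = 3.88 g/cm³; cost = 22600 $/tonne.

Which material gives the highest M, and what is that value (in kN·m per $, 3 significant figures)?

In SI units:
  option P: σ_y = 578.0 MPa, ρ = 19220 kg/m³, cost = 48.50 $/kg
  option H: σ_y = 381.0 MPa, ρ = 1890 kg/m³, cost = 4.800 $/kg
  option Z: σ_y = 247.5 MPa, ρ = 1842 kg/m³, cost = 485.0 $/kg
  option D: σ_y = 390.2 MPa, ρ = 3140 kg/m³, cost = 32.00 $/kg
  option Y: σ_y = 65.20 MPa, ρ = 1214 kg/m³, cost = 4.400 $/kg
  option Q: σ_y = 339.0 MPa, ρ = 3880 kg/m³, cost = 22.60 $/kg
  option H: M = 42.0 kN·m per $
  option Y: M = 12.2 kN·m per $
  option D: M = 3.88 kN·m per $
  option Q: M = 3.87 kN·m per $
  option P: M = 0.620 kN·m per $
  option Z: M = 0.277 kN·m per $
Highest index: option H.

option H, M = 42.0 kN·m per $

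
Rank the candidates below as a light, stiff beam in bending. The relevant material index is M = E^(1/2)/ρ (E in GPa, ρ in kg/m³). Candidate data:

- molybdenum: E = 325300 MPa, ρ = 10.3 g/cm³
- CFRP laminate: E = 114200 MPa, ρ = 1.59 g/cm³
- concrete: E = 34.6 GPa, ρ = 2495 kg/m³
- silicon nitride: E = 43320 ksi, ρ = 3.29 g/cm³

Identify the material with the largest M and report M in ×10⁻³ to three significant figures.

In SI units:
  molybdenum: E = 325.3 GPa, ρ = 10300 kg/m³
  CFRP laminate: E = 114.2 GPa, ρ = 1590 kg/m³
  concrete: E = 34.60 GPa, ρ = 2495 kg/m³
  silicon nitride: E = 298.7 GPa, ρ = 3290 kg/m³
  CFRP laminate: M = 6.72×10⁻³
  silicon nitride: M = 5.25×10⁻³
  concrete: M = 2.36×10⁻³
  molybdenum: M = 1.75×10⁻³
CFRP laminate has the largest M.

CFRP laminate, M = 6.72×10⁻³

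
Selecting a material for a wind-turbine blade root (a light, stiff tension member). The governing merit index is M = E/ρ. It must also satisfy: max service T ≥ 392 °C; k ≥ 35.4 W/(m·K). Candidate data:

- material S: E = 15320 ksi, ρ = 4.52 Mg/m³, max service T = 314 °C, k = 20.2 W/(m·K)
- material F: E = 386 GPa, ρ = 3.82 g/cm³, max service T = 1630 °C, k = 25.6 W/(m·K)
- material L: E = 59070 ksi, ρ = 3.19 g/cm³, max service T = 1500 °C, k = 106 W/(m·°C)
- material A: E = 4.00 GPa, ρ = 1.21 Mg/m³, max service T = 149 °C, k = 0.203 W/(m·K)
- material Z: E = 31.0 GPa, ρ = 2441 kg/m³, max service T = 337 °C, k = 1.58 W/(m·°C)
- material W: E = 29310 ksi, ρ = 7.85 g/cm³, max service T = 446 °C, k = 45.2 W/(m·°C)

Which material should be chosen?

material L

Screen on constraints: max service T ≥ 392 °C; k ≥ 35.4 W/(m·K). Survivors: material L, material W.
In SI units:
  material L: E = 407.3 GPa, ρ = 3190 kg/m³
  material W: E = 202.1 GPa, ρ = 7850 kg/m³
  material L: M = 128 MN·m/kg
  material W: M = 25.7 MN·m/kg
The maximum is for material L.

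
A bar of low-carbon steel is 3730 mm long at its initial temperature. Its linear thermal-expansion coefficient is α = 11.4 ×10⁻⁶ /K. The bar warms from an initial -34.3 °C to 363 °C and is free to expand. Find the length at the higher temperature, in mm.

ΔT = 363 − (-34.3) = 397.3 K.
ΔL = α·L₀·ΔT = 11.4×10⁻⁶ × 3730 mm × 397.3 K = 16.9 mm.
L = L₀ + ΔL = 3730 + 16.9 = 3746.9 mm.

3746.9 mm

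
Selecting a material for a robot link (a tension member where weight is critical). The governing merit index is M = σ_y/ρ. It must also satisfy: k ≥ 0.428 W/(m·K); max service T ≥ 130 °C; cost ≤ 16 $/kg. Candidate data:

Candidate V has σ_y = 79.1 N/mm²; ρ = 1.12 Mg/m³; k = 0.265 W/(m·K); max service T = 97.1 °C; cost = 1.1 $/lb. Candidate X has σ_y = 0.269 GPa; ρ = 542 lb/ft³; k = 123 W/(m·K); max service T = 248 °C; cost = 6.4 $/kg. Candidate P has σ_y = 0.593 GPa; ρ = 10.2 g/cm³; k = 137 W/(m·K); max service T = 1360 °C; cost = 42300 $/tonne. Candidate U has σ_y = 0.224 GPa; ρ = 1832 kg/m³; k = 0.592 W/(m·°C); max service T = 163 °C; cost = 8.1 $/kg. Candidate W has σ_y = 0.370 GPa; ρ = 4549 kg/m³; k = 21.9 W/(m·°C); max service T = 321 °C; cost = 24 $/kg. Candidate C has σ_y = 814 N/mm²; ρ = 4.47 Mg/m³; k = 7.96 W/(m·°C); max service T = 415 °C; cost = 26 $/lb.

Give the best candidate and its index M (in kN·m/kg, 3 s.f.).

candidate U, M = 122 kN·m/kg

Screen on constraints: k ≥ 0.428 W/(m·K); max service T ≥ 130 °C; cost ≤ 16 $/kg. Survivors: candidate X, candidate U.
Normalizing units and computing the index:
  candidate X: σ_y = 269.0 MPa, ρ = 8682 kg/m³
  candidate U: σ_y = 224.0 MPa, ρ = 1832 kg/m³
  candidate U: M = 122 kN·m/kg
  candidate X: M = 31.0 kN·m/kg
Highest index: candidate U.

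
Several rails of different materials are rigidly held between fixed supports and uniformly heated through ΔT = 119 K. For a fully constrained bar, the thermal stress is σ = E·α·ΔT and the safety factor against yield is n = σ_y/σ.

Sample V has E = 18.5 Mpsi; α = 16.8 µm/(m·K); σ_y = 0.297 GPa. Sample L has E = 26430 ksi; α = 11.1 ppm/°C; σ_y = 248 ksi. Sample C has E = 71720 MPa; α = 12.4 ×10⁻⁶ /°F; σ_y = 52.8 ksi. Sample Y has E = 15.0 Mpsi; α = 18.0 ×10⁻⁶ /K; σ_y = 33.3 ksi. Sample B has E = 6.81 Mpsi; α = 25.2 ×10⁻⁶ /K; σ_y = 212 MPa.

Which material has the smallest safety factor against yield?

sample Y

In consistent units (E in GPa, α in ×10⁻⁶/K, σ_y in MPa):
  sample V: E = 127.6, α = 16.8, σ_y = 297.0 → σ = 255 MPa, n = 1.16
  sample L: E = 182.2, α = 11.1, σ_y = 1710 → σ = 241 MPa, n = 7.10
  sample C: E = 71.72, α = 22.3, σ_y = 364.0 → σ = 190 MPa, n = 1.91
  sample Y: E = 103.4, α = 18.0, σ_y = 229.6 → σ = 222 MPa, n = 1.04
  sample B: E = 46.95, α = 25.2, σ_y = 212.0 → σ = 141 MPa, n = 1.51
Sample Y has the lowest safety factor, n = 1.04.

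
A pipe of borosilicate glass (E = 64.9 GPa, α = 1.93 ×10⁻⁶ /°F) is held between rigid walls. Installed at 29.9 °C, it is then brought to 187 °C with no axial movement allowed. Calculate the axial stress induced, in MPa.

α = 1.93×10⁻⁶/°F × 9/5 = 3.47×10⁻⁶/K.
ΔT = 157.1 K. Constrained thermal stress σ = E·α·ΔT = 64.90×10³ MPa × 3.47×10⁻⁶ × 157.1 = 35.4 MPa (compressive).

35.4 MPa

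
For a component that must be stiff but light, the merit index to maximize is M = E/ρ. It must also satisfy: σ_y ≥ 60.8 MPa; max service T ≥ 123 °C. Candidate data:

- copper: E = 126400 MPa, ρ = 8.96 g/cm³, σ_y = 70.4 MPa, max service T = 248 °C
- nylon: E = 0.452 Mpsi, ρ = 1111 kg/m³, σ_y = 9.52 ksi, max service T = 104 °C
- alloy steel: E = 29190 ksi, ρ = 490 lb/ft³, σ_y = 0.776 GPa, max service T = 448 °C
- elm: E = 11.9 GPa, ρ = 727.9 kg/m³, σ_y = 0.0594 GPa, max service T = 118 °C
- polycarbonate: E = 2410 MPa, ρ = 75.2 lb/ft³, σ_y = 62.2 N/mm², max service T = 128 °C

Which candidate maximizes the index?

Screen on constraints: σ_y ≥ 60.8 MPa; max service T ≥ 123 °C. Survivors: copper, alloy steel, polycarbonate.
Putting every candidate on a common basis:
  copper: E = 126.4 GPa, ρ = 8960 kg/m³
  alloy steel: E = 201.3 GPa, ρ = 7849 kg/m³
  polycarbonate: E = 2.410 GPa, ρ = 1205 kg/m³
  alloy steel: M = 25.6 MN·m/kg
  copper: M = 14.1 MN·m/kg
  polycarbonate: M = 2.00 MN·m/kg
Alloy steel ranks first.

alloy steel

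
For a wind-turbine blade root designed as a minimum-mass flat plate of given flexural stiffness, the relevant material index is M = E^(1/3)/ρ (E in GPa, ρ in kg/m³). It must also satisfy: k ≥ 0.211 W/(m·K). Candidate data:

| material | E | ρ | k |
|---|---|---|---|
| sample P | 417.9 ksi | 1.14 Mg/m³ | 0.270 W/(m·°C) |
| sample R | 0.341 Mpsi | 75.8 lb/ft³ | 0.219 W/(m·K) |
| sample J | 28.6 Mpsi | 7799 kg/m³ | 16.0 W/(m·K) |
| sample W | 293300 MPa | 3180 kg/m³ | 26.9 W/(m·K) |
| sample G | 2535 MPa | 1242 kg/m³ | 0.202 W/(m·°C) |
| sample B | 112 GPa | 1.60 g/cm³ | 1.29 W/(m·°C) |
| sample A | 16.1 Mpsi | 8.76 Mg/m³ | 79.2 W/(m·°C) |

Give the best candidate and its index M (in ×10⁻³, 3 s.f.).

sample B, M = 3.01×10⁻³

Screen on constraints: k ≥ 0.211 W/(m·K). Survivors: sample P, sample R, sample J, sample W, sample B, sample A.
After converting to SI:
  sample P: E = 2.881 GPa, ρ = 1140 kg/m³
  sample R: E = 2.351 GPa, ρ = 1214 kg/m³
  sample J: E = 197.2 GPa, ρ = 7799 kg/m³
  sample W: E = 293.3 GPa, ρ = 3180 kg/m³
  sample B: E = 112.0 GPa, ρ = 1600 kg/m³
  sample A: E = 111.0 GPa, ρ = 8760 kg/m³
  sample B: M = 3.01×10⁻³
  sample W: M = 2.09×10⁻³
  sample P: M = 1.25×10⁻³
  sample R: M = 1.10×10⁻³
  sample J: M = 0.746×10⁻³
  sample A: M = 0.549×10⁻³
Sample B has the largest M.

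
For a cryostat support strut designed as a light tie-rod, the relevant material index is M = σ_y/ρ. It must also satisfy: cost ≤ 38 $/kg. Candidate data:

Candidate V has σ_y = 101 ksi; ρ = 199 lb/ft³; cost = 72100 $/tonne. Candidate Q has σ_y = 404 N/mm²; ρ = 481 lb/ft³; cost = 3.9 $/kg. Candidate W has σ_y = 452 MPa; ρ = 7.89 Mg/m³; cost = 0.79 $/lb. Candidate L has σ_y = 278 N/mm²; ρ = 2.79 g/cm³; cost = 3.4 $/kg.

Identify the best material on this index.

candidate L

Screen on constraints: cost ≤ 38 $/kg. Survivors: candidate Q, candidate W, candidate L.
Putting every candidate on a common basis:
  candidate Q: σ_y = 404.0 MPa, ρ = 7705 kg/m³
  candidate W: σ_y = 452.0 MPa, ρ = 7890 kg/m³
  candidate L: σ_y = 278.0 MPa, ρ = 2790 kg/m³
  candidate L: M = 99.6 kN·m/kg
  candidate W: M = 57.3 kN·m/kg
  candidate Q: M = 52.4 kN·m/kg
The maximum is for candidate L.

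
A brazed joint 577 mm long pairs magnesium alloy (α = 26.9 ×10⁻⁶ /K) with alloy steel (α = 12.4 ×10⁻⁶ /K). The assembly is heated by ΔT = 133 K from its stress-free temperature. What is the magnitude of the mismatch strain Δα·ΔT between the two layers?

Δα = |26.9 − 12.4|×10⁻⁶/K = 14.5×10⁻⁶/K.
Mismatch strain = Δα·ΔT = 14.5×10⁻⁶ × 133.0 = 1.93×10⁻³.

1.93×10⁻³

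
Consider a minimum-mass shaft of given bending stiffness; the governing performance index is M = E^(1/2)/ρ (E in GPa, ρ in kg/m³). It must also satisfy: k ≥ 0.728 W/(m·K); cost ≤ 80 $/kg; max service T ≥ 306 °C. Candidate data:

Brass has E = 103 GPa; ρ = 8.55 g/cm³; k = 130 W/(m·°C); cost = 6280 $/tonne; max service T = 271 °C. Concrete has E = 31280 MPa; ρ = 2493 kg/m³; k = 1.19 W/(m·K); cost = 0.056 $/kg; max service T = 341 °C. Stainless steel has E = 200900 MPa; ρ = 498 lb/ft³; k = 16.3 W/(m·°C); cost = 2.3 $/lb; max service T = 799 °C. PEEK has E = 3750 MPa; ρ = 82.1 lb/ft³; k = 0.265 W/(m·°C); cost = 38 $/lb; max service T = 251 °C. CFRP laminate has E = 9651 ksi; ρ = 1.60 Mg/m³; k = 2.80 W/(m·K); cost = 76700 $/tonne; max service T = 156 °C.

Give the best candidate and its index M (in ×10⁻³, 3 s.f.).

concrete, M = 2.24×10⁻³

Screen on constraints: k ≥ 0.728 W/(m·K); cost ≤ 80 $/kg; max service T ≥ 306 °C. Survivors: concrete, stainless steel.
Normalizing units and computing the index:
  concrete: E = 31.28 GPa, ρ = 2493 kg/m³
  stainless steel: E = 200.9 GPa, ρ = 7977 kg/m³
  concrete: M = 2.24×10⁻³
  stainless steel: M = 1.78×10⁻³
Concrete has the largest M.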